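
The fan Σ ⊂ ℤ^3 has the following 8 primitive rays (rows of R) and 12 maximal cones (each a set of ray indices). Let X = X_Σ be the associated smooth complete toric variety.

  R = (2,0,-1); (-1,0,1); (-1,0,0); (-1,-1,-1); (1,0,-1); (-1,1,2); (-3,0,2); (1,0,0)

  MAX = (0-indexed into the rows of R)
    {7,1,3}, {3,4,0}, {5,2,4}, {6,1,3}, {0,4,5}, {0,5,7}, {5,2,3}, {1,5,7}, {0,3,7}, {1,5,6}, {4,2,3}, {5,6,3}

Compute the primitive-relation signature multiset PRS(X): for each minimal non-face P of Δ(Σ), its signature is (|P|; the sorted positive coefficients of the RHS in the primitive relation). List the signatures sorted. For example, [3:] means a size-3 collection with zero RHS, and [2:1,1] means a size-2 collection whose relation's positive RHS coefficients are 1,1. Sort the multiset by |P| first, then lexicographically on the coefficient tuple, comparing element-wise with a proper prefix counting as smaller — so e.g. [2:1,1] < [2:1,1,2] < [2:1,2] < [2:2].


The 14 primitive collections of Σ (r=8, n=3):

  {1,4}:  v_{1} + v_{4} = 0  ⟹  sig = [2:]
  {2,7}:  v_{2} + v_{7} = 0  ⟹  sig = [2:]
  {0,1}:  v_{0} + v_{1} = v_{7}  ⟹  sig = [2:1]
  {0,2}:  v_{0} + v_{2} = v_{4}  ⟹  sig = [2:1]
  {0,6}:  v_{0} + v_{6} = v_{1}  ⟹  sig = [2:1]
  {4,7}:  v_{4} + v_{7} = v_{0}  ⟹  sig = [2:1]
  {1,2}:  v_{1} + v_{2} = v_{3} + v_{5}  ⟹  sig = [2:1,1]
  {4,6}:  v_{4} + v_{6} = v_{3} + v_{5}  ⟹  sig = [2:1,1]
  {6,7}:  v_{6} + v_{7} = 2·v_{1}  ⟹  sig = [2:2]
  {2,6}:  v_{2} + v_{6} = 2·v_{3} + 2·v_{5}  ⟹  sig = [2:2,2]
  {0,3,5}:  v_{0} + v_{3} + v_{5} = 0  ⟹  sig = [3:]
  {1,3,5}:  v_{1} + v_{3} + v_{5} = v_{6}  ⟹  sig = [3:1]
  {3,4,5}:  v_{3} + v_{4} + v_{5} = v_{2}  ⟹  sig = [3:1]
  {3,5,7}:  v_{3} + v_{5} + v_{7} = v_{1}  ⟹  sig = [3:1]

Hence PRS(X_Σ) =
[[2:], [2:], [2:1], [2:1], [2:1], [2:1], [2:1,1], [2:1,1], [2:2], [2:2,2], [3:], [3:1], [3:1], [3:1]]


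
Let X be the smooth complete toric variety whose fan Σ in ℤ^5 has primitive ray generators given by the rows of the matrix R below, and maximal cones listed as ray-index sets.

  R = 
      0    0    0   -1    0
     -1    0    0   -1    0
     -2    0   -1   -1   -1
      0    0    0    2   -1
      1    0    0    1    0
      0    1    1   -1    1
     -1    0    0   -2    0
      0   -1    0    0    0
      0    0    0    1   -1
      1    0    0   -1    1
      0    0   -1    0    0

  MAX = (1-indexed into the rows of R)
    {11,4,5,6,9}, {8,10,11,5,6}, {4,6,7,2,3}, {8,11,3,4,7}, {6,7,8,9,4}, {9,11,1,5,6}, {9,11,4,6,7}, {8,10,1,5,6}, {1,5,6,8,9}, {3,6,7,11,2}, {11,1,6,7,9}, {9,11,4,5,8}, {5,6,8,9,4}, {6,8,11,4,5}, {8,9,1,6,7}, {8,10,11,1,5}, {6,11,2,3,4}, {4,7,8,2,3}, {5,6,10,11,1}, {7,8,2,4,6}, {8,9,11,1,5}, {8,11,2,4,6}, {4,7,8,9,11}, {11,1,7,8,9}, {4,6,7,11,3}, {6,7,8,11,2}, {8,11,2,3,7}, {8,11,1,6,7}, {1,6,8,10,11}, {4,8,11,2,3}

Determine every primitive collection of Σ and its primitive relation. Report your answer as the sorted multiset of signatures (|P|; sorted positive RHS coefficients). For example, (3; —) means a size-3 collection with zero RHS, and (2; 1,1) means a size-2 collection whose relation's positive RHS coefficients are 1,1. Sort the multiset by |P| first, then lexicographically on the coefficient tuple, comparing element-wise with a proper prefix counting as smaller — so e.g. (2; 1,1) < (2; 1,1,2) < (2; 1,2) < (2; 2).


Δ(Σ) — 11 vertices, 18 min non-faces:

  P = {2,5}:  v_{2} + v_{5} = 0  ⇒ sig = (2; —)
  P = {1,2}:  v_{1} + v_{2} = v_{7}  ⇒ sig = (2; 1)
  P = {1,4}:  v_{1} + v_{4} = v_{9}  ⇒ sig = (2; 1)
  P = {4,10}:  v_{4} + v_{10} = v_{5}  ⇒ sig = (2; 1)
  P = {5,7}:  v_{5} + v_{7} = v_{1}  ⇒ sig = (2; 1)
  P = {2,9}:  v_{2} + v_{9} = v_{4} + v_{7}  ⇒ sig = (2; 1,1)
  P = {3,10}:  v_{3} + v_{10} = v_{7} + v_{11}  ⇒ sig = (2; 1,1)
  P = {9,10}:  v_{9} + v_{10} = v_{1} + v_{5}  ⇒ sig = (2; 1,1)
  P = {3,5}:  v_{3} + v_{5} = v_{4} + v_{7} + v_{11}  ⇒ sig = (2; 1,1,1)
  P = {2,10}:  v_{2} + v_{10} = v_{1} + v_{6} + v_{8} + v_{11}  ⇒ sig = (2; 1,1,1,1)
  P = {7,10}:  v_{7} + v_{10} = 2·v_{1} + v_{6} + v_{8} + v_{11}  ⇒ sig = (2; 1,1,1,2)
  P = {1,3}:  v_{1} + v_{3} = v_{4} + 2·v_{7} + v_{11}  ⇒ sig = (2; 1,1,2)
  P = {3,9}:  v_{3} + v_{9} = 2·v_{4} + 2·v_{7} + v_{11}  ⇒ sig = (2; 1,2,2)
  P = {3,6,8}:  v_{3} + v_{6} + v_{8} = 2·v_{2}  ⇒ sig = (3; 2)
  P = {6,8,9,11}:  v_{6} + v_{8} + v_{9} + v_{11} = 0  ⇒ sig = (4; —)
  P = {2,4,7,11}:  v_{2} + v_{4} + v_{7} + v_{11} = v_{3}  ⇒ sig = (4; 1)
  P = {1,5,6,8,11}:  v_{1} + v_{5} + v_{6} + v_{8} + v_{11} = v_{10}  ⇒ sig = (5; 1)
  P = {4,6,7,8,11}:  v_{4} + v_{6} + v_{7} + v_{8} + v_{11} = v_{2}  ⇒ sig = (5; 1)

Sorted signature multiset PRS(X):
    |P|=2: 13 collections, coeffs (), (1), (1), (1), (1), (1,1), (1,1), (1,1), (1,1,1), (1,1,1,1), (1,1,1,2), (1,1,2), (1,2,2)
    |P|=3: 1 collection, coeffs (2)
    |P|=4: 2 collections, coeffs (), (1)
    |P|=5: 2 collections, coeffs (1), (1)


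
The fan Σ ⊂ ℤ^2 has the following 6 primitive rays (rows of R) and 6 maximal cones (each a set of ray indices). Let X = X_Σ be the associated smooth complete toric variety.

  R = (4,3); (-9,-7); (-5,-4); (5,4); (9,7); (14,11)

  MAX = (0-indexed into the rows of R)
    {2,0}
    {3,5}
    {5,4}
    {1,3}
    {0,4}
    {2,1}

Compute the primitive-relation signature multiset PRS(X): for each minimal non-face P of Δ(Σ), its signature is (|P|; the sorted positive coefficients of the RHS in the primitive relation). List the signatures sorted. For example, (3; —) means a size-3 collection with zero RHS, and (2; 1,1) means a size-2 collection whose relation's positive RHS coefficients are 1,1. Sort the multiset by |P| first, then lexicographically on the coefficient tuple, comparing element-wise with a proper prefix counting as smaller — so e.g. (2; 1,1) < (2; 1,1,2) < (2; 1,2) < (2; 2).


Primitive collections (9):

  {1,4}:  v_{1} + v_{4} = 0 ; sig = (2; —)
  {2,3}:  v_{2} + v_{3} = 0 ; sig = (2; —)
  {0,1}:  v_{0} + v_{1} = v_{2} ; sig = (2; 1)
  {0,3}:  v_{0} + v_{3} = v_{4} ; sig = (2; 1)
  {1,5}:  v_{1} + v_{5} = v_{3} ; sig = (2; 1)
  {2,4}:  v_{2} + v_{4} = v_{0} ; sig = (2; 1)
  {2,5}:  v_{2} + v_{5} = v_{4} ; sig = (2; 1)
  {3,4}:  v_{3} + v_{4} = v_{5} ; sig = (2; 1)
  {0,5}:  v_{0} + v_{5} = 2·v_{4} ; sig = (2; 2)

Signatures (|P|; sorted positive RHS coefficients), sorted:
    (2; —)
    (2; —)
    (2; 1)
    (2; 1)
    (2; 1)
    (2; 1)
    (2; 1)
    (2; 1)
    (2; 2)


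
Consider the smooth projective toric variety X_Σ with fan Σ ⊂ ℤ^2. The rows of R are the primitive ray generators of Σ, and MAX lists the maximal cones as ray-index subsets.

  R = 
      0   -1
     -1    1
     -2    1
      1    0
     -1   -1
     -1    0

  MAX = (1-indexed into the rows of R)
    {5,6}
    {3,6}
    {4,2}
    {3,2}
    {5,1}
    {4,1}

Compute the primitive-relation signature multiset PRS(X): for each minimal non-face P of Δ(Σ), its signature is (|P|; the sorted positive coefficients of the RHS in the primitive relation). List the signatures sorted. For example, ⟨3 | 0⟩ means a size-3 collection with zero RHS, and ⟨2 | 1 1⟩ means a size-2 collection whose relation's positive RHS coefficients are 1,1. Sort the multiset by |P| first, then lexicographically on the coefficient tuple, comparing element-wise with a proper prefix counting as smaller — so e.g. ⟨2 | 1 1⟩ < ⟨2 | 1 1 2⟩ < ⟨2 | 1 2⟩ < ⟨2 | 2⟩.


|primitive collections| = 9. Relations:

  P = {4,6}:  v_{4} + v_{6} = 0  ⇒ sig = ⟨2 | 0⟩
  P = {1,2}:  v_{1} + v_{2} = v_{6}  ⇒ sig = ⟨2 | 1⟩
  P = {1,6}:  v_{1} + v_{6} = v_{5}  ⇒ sig = ⟨2 | 1⟩
  P = {2,6}:  v_{2} + v_{6} = v_{3}  ⇒ sig = ⟨2 | 1⟩
  P = {3,4}:  v_{3} + v_{4} = v_{2}  ⇒ sig = ⟨2 | 1⟩
  P = {4,5}:  v_{4} + v_{5} = v_{1}  ⇒ sig = ⟨2 | 1⟩
  P = {1,3}:  v_{1} + v_{3} = 2·v_{6}  ⇒ sig = ⟨2 | 2⟩
  P = {2,5}:  v_{2} + v_{5} = 2·v_{6}  ⇒ sig = ⟨2 | 2⟩
  P = {3,5}:  v_{3} + v_{5} = 3·v_{6}  ⇒ sig = ⟨2 | 3⟩

so the primitive-relation signature multiset is
    ⟨2 | 0⟩
    ⟨2 | 1⟩
    ⟨2 | 1⟩
    ⟨2 | 1⟩
    ⟨2 | 1⟩
    ⟨2 | 1⟩
    ⟨2 | 2⟩
    ⟨2 | 2⟩
    ⟨2 | 3⟩


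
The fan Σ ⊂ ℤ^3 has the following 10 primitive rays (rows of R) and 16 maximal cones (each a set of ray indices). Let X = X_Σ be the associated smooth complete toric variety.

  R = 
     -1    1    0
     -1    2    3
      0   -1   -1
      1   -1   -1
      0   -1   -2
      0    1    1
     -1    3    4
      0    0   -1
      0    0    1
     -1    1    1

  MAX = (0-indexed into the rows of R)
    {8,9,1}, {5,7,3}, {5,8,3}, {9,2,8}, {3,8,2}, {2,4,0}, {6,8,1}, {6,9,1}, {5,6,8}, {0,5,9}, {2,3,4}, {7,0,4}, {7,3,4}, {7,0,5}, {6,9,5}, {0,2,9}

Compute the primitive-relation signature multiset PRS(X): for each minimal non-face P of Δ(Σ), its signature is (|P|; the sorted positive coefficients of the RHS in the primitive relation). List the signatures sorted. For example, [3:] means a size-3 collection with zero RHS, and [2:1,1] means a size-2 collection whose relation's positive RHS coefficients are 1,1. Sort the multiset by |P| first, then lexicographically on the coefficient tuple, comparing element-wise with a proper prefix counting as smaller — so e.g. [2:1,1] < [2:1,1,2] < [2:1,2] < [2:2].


|primitive collections| = 23. Relations:

  {2,5}:  v_{2} + v_{5} = 0 ; sig = [2:]
  {3,9}:  v_{3} + v_{9} = 0 ; sig = [2:]
  {7,8}:  v_{7} + v_{8} = 0 ; sig = [2:]
  {0,3}:  v_{0} + v_{3} = v_{7} ; sig = [2:1]
  {0,8}:  v_{0} + v_{8} = v_{9} ; sig = [2:1]
  {1,4}:  v_{1} + v_{4} = v_{9} ; sig = [2:1]
  {1,5}:  v_{1} + v_{5} = v_{6} ; sig = [2:1]
  {2,6}:  v_{2} + v_{6} = v_{1} ; sig = [2:1]
  {2,7}:  v_{2} + v_{7} = v_{4} ; sig = [2:1]
  {4,5}:  v_{4} + v_{5} = v_{7} ; sig = [2:1]
  {4,8}:  v_{4} + v_{8} = v_{2} ; sig = [2:1]
  {7,9}:  v_{7} + v_{9} = v_{0} ; sig = [2:1]
  {1,2}:  v_{1} + v_{2} = v_{8} + v_{9} ; sig = [2:1,1]
  {1,3}:  v_{1} + v_{3} = v_{5} + v_{8} ; sig = [2:1,1]
  {1,7}:  v_{1} + v_{7} = v_{5} + v_{9} ; sig = [2:1,1]
  {4,6}:  v_{4} + v_{6} = v_{5} + v_{9} ; sig = [2:1,1]
  {4,9}:  v_{4} + v_{9} = v_{0} + v_{2} ; sig = [2:1,1]
  {0,1}:  v_{0} + v_{1} = v_{5} + 2·v_{9} ; sig = [2:1,2]
  {3,6}:  v_{3} + v_{6} = 2·v_{5} + v_{8} ; sig = [2:1,2]
  {6,7}:  v_{6} + v_{7} = 2·v_{5} + v_{9} ; sig = [2:1,2]
  {0,6}:  v_{0} + v_{6} = 2·v_{5} + 2·v_{9} ; sig = [2:2,2]
  {5,8,9}:  v_{5} + v_{8} + v_{9} = v_{1} ; sig = [3:1]
  {6,8,9}:  v_{6} + v_{8} + v_{9} = 2·v_{1} ; sig = [3:2]

so the primitive-relation signature multiset is
[[2:], [2:], [2:], [2:1], [2:1], [2:1], [2:1], [2:1], [2:1], [2:1], [2:1], [2:1], [2:1,1], [2:1,1], [2:1,1], [2:1,1], [2:1,1], [2:1,2], [2:1,2], [2:1,2], [2:2,2], [3:1], [3:2]]


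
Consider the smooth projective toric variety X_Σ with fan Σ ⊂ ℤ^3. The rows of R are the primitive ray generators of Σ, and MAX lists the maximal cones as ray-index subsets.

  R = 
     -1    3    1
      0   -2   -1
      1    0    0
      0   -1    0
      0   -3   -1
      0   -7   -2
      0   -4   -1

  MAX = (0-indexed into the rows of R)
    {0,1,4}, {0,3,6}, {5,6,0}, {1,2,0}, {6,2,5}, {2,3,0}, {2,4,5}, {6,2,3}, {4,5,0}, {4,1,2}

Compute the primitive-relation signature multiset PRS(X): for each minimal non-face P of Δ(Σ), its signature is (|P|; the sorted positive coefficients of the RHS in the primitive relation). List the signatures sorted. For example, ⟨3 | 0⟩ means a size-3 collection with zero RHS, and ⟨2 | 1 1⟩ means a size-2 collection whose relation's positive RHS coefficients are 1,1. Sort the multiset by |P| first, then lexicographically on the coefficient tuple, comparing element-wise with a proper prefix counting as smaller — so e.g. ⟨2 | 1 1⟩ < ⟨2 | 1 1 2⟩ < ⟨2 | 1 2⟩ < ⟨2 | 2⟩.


9 minimal non-faces of Δ(Σ) (on 7 rays):

  P={1,3}:  v_{1} + v_{3} = v_{4} ; sig = ⟨2 | 1⟩
  P={3,4}:  v_{3} + v_{4} = v_{6} ; sig = ⟨2 | 1⟩
  P={4,6}:  v_{4} + v_{6} = v_{5} ; sig = ⟨2 | 1⟩
  P={1,6}:  v_{1} + v_{6} = 2·v_{4} ; sig = ⟨2 | 2⟩
  P={3,5}:  v_{3} + v_{5} = 2·v_{6} ; sig = ⟨2 | 2⟩
  P={1,5}:  v_{1} + v_{5} = 3·v_{4} ; sig = ⟨2 | 3⟩
  P={0,2,4}:  v_{0} + v_{2} + v_{4} = 0 ; sig = ⟨3 | 0⟩
  P={0,2,5}:  v_{0} + v_{2} + v_{5} = v_{6} ; sig = ⟨3 | 1⟩
  P={0,2,6}:  v_{0} + v_{2} + v_{6} = v_{3} ; sig = ⟨3 | 1⟩

Sorted signature multiset PRS(X):
    |P|=2: 6 collections, coeffs (1), (1), (1), (2), (2), (3)
    |P|=3: 3 collections, coeffs (), (1), (1)


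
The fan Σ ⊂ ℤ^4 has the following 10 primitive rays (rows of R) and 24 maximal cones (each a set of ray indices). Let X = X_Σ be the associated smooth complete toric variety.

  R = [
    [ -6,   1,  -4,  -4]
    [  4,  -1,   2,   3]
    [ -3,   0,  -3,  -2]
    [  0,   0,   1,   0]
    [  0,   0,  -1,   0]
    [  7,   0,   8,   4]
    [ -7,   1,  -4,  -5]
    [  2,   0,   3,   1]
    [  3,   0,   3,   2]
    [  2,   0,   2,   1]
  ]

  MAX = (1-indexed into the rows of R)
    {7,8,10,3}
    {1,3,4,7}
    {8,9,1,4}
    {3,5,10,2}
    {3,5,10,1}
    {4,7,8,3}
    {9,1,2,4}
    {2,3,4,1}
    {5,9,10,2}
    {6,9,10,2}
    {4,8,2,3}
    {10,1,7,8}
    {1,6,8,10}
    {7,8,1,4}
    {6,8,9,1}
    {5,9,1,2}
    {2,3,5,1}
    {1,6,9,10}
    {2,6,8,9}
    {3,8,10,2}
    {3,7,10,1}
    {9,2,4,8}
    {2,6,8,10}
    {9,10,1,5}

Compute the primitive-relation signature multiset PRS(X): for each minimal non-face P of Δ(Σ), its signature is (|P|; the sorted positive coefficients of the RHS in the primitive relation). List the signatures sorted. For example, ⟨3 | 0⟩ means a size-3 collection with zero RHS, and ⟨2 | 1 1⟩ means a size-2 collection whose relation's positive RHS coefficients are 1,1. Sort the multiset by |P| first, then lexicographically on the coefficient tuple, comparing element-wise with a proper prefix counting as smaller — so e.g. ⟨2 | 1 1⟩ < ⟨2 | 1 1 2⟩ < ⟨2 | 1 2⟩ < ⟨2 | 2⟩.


Δ(Σ) — 10 vertices, 16 min non-faces:

  P={3,9}:  v_{3} + v_{9} = 0  so sig = ⟨2 | 0⟩
  P={4,5}:  v_{4} + v_{5} = 0  so sig = ⟨2 | 0⟩
  P={4,10}:  v_{4} + v_{10} = v_{8}  so sig = ⟨2 | 1⟩
  P={5,8}:  v_{5} + v_{8} = v_{10}  so sig = ⟨2 | 1⟩
  P={2,7}:  v_{2} + v_{7} = v_{3} + v_{4}  so sig = ⟨2 | 1 1⟩
  P={3,6}:  v_{3} + v_{6} = v_{8} + v_{10}  so sig = ⟨2 | 1 1⟩
  P={7,9}:  v_{7} + v_{9} = v_{1} + v_{8}  so sig = ⟨2 | 1 1⟩
  P={5,7}:  v_{5} + v_{7} = v_{1} + v_{3} + v_{10}  so sig = ⟨2 | 1 1 1⟩
  P={6,7}:  v_{6} + v_{7} = v_{1} + 2·v_{8} + v_{10}  so sig = ⟨2 | 1 1 2⟩
  P={4,6}:  v_{4} + v_{6} = 2·v_{8} + v_{9}  so sig = ⟨2 | 1 2⟩
  P={5,6}:  v_{5} + v_{6} = v_{9} + 2·v_{10}  so sig = ⟨2 | 1 2⟩
  P={1,2,10}:  v_{1} + v_{2} + v_{10} = 0  so sig = ⟨3 | 0⟩
  P={1,2,8}:  v_{1} + v_{2} + v_{8} = v_{4}  so sig = ⟨3 | 1⟩
  P={1,3,8}:  v_{1} + v_{3} + v_{8} = v_{7}  so sig = ⟨3 | 1⟩
  P={8,9,10}:  v_{8} + v_{9} + v_{10} = v_{6}  so sig = ⟨3 | 1⟩
  P={1,2,6}:  v_{1} + v_{2} + v_{6} = v_{8} + v_{9}  so sig = ⟨3 | 1 1⟩

Hence PRS(X_Σ) =
{ ⟨2 | 0⟩ ×2,  ⟨2 | 1⟩ ×2,  ⟨2 | 1 1⟩ ×3,  ⟨2 | 1 1 1⟩,  ⟨2 | 1 1 2⟩,  ⟨2 | 1 2⟩ ×2,  ⟨3 | 0⟩,  ⟨3 | 1⟩ ×3,  ⟨3 | 1 1⟩ }


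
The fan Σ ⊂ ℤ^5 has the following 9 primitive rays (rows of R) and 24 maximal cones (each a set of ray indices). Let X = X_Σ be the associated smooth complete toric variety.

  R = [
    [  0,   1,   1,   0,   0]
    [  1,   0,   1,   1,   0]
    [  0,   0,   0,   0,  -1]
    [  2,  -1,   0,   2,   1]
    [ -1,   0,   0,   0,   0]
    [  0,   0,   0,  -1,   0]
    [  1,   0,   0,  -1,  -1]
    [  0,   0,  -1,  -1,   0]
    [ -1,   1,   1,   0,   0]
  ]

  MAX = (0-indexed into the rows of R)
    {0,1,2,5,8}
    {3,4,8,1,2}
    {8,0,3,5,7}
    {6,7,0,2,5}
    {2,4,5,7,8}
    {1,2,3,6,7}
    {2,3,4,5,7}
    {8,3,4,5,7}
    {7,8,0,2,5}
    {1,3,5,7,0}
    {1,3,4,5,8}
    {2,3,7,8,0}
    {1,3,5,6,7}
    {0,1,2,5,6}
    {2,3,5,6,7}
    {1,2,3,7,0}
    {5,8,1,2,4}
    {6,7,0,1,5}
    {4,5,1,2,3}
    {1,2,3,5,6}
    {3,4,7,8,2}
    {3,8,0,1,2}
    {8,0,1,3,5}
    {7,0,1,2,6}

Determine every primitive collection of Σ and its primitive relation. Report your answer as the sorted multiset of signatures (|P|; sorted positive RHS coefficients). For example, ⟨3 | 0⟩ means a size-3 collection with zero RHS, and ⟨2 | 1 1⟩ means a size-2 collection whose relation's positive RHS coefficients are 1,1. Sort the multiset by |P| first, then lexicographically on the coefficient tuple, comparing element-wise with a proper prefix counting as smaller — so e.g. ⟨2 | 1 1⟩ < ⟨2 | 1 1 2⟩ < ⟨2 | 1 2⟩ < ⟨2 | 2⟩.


Primitive collections (9):

  • {0,4}:  v_{0} + v_{4} = v_{8} — sig = ⟨2 | 1⟩
  • {4,6}:  v_{4} + v_{6} = v_{2} + v_{5} — sig = ⟨2 | 1 1⟩
  • {6,8}:  v_{6} + v_{8} = v_{0} + v_{2} + v_{5} — sig = ⟨2 | 1 1 1⟩
  • {1,4,7}:  v_{1} + v_{4} + v_{7} = 0 — sig = ⟨3 | 0⟩
  • {1,7,8}:  v_{1} + v_{7} + v_{8} = v_{0} — sig = ⟨3 | 1⟩
  • {0,3,6}:  v_{0} + v_{3} + v_{6} = 3·v_{1} + 2·v_{7} — sig = ⟨3 | 2 3⟩
  • {1,2,5,7}:  v_{1} + v_{2} + v_{5} + v_{7} = v_{6} — sig = ⟨4 | 1⟩
  • {2,3,5,8}:  v_{2} + v_{3} + v_{5} + v_{8} = v_{1} — sig = ⟨4 | 1⟩
  • {0,2,3,5}:  v_{0} + v_{2} + v_{3} + v_{5} = 2·v_{1} + v_{7} — sig = ⟨4 | 1 2⟩

Signatures (|P|; sorted positive RHS coefficients), sorted:
    ⟨2 | 1⟩
    ⟨2 | 1 1⟩
    ⟨2 | 1 1 1⟩
    ⟨3 | 0⟩
    ⟨3 | 1⟩
    ⟨3 | 2 3⟩
    ⟨4 | 1⟩
    ⟨4 | 1⟩
    ⟨4 | 1 2⟩


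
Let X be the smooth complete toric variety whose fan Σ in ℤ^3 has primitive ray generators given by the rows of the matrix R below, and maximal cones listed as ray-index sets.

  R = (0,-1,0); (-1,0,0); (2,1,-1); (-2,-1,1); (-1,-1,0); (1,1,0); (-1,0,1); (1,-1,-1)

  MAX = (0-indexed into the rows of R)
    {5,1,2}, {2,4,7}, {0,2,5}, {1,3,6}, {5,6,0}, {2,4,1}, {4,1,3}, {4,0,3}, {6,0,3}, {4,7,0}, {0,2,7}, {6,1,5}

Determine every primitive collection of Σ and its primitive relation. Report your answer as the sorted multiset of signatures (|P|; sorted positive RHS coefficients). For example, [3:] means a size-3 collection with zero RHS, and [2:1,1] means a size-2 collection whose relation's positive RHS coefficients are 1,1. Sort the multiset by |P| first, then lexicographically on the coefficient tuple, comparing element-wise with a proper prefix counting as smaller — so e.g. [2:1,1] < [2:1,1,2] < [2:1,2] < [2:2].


The 11 primitive collections of Σ (r=8, n=3):

  • {2,3}:  v_{2} + v_{3} = 0  ⇒ sig = [2:]
  • {4,5}:  v_{4} + v_{5} = 0  ⇒ sig = [2:]
  • {0,1}:  v_{0} + v_{1} = v_{4}  ⇒ sig = [2:1]
  • {2,6}:  v_{2} + v_{6} = v_{5}  ⇒ sig = [2:1]
  • {3,5}:  v_{3} + v_{5} = v_{6}  ⇒ sig = [2:1]
  • {4,6}:  v_{4} + v_{6} = v_{3}  ⇒ sig = [2:1]
  • {6,7}:  v_{6} + v_{7} = v_{0}  ⇒ sig = [2:1]
  • {3,7}:  v_{3} + v_{7} = v_{0} + v_{4}  ⇒ sig = [2:1,1]
  • {5,7}:  v_{5} + v_{7} = v_{0} + v_{2}  ⇒ sig = [2:1,1]
  • {1,7}:  v_{1} + v_{7} = v_{2} + 2·v_{4}  ⇒ sig = [2:1,2]
  • {0,2,4}:  v_{0} + v_{2} + v_{4} = v_{7}  ⇒ sig = [3:1]

Signatures (|P|; sorted positive RHS coefficients), sorted:
{ [2:] ×2,  [2:1] ×5,  [2:1,1] ×2,  [2:1,2],  [3:1] }


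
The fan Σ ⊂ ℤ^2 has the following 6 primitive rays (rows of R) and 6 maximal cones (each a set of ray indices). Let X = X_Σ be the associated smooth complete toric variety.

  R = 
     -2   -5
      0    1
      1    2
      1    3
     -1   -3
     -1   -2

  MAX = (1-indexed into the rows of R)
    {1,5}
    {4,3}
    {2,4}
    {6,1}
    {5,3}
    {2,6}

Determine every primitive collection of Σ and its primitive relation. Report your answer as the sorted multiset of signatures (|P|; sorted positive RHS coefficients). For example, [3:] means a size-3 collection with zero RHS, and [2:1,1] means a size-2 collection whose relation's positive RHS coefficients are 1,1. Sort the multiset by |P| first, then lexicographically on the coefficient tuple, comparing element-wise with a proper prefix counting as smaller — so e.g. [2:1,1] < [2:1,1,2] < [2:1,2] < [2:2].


|primitive collections| = 9. Relations:

  P = {3,6}:  v_{3} + v_{6} = 0  →  sig = [2:]
  P = {4,5}:  v_{4} + v_{5} = 0  →  sig = [2:]
  P = {1,3}:  v_{1} + v_{3} = v_{5}  →  sig = [2:1]
  P = {1,4}:  v_{1} + v_{4} = v_{6}  →  sig = [2:1]
  P = {2,3}:  v_{2} + v_{3} = v_{4}  →  sig = [2:1]
  P = {2,5}:  v_{2} + v_{5} = v_{6}  →  sig = [2:1]
  P = {4,6}:  v_{4} + v_{6} = v_{2}  →  sig = [2:1]
  P = {5,6}:  v_{5} + v_{6} = v_{1}  →  sig = [2:1]
  P = {1,2}:  v_{1} + v_{2} = 2·v_{6}  →  sig = [2:2]

so the primitive-relation signature multiset is
    |P|=2: 9 collections, coeffs (), (), (1), (1), (1), (1), (1), (1), (2)


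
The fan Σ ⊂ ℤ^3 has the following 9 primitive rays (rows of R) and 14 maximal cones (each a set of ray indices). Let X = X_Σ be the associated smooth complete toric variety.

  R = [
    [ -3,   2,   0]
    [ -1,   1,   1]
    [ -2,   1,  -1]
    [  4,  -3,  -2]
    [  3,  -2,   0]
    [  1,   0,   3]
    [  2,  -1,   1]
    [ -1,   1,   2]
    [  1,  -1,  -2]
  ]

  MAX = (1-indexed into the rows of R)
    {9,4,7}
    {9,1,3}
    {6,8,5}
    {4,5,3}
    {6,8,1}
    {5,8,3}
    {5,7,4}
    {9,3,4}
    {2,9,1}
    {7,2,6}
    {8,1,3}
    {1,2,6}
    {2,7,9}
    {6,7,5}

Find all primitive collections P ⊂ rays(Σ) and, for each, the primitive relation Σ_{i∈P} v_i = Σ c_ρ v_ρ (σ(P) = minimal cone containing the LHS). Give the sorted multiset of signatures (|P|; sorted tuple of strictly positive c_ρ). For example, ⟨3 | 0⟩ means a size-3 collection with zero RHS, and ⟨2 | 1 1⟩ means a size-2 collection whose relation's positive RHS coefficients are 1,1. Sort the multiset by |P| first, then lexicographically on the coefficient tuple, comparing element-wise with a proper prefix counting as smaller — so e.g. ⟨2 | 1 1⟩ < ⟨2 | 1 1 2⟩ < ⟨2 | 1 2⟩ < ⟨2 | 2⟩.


15 minimal non-faces of Δ(Σ) (on 9 rays):

  • {1,5}:  v_{1} + v_{5} = 0  so sig = ⟨2 | 0⟩
  • {3,7}:  v_{3} + v_{7} = 0  so sig = ⟨2 | 0⟩
  • {8,9}:  v_{8} + v_{9} = 0  so sig = ⟨2 | 0⟩
  • {1,4}:  v_{1} + v_{4} = v_{9}  so sig = ⟨2 | 1⟩
  • {1,7}:  v_{1} + v_{7} = v_{2}  so sig = ⟨2 | 1⟩
  • {2,3}:  v_{2} + v_{3} = v_{1}  so sig = ⟨2 | 1⟩
  • {2,5}:  v_{2} + v_{5} = v_{7}  so sig = ⟨2 | 1⟩
  • {3,6}:  v_{3} + v_{6} = v_{8}  so sig = ⟨2 | 1⟩
  • {4,8}:  v_{4} + v_{8} = v_{5}  so sig = ⟨2 | 1⟩
  • {5,9}:  v_{5} + v_{9} = v_{4}  so sig = ⟨2 | 1⟩
  • {6,9}:  v_{6} + v_{9} = v_{7}  so sig = ⟨2 | 1⟩
  • {7,8}:  v_{7} + v_{8} = v_{6}  so sig = ⟨2 | 1⟩
  • {2,4}:  v_{2} + v_{4} = v_{7} + v_{9}  so sig = ⟨2 | 1 1⟩
  • {2,8}:  v_{2} + v_{8} = v_{1} + v_{6}  so sig = ⟨2 | 1 1⟩
  • {4,6}:  v_{4} + v_{6} = v_{5} + v_{7}  so sig = ⟨2 | 1 1⟩

Signatures (|P|; sorted positive RHS coefficients), sorted:
[⟨2 | 0⟩, ⟨2 | 0⟩, ⟨2 | 0⟩, ⟨2 | 1⟩, ⟨2 | 1⟩, ⟨2 | 1⟩, ⟨2 | 1⟩, ⟨2 | 1⟩, ⟨2 | 1⟩, ⟨2 | 1⟩, ⟨2 | 1⟩, ⟨2 | 1⟩, ⟨2 | 1 1⟩, ⟨2 | 1 1⟩, ⟨2 | 1 1⟩]


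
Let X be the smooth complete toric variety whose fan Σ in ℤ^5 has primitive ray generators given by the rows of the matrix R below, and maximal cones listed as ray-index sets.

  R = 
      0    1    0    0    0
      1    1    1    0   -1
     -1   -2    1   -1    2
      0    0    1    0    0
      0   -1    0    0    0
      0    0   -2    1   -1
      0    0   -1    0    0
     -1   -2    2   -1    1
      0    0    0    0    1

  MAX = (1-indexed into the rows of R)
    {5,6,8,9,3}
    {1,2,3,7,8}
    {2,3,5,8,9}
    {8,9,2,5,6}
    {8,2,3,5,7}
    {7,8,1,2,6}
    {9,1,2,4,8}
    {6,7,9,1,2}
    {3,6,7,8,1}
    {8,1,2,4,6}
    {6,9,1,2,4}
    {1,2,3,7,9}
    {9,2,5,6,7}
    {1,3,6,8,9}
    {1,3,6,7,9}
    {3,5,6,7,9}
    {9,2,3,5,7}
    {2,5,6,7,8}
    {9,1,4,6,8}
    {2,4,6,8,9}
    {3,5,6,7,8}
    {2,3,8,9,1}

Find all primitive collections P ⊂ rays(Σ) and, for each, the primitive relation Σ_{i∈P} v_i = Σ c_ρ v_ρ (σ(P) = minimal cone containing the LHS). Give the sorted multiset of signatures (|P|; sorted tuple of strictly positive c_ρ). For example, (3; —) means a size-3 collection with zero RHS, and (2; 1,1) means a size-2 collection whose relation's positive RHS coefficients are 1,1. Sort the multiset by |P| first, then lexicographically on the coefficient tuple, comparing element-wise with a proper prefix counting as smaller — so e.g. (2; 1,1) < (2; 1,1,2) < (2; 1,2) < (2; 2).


Σ has 7 primitive collections:

  P = {1,5}:  v_{1} + v_{5} = 0  ⟹  sig = (2; —)
  P = {4,7}:  v_{4} + v_{7} = 0  ⟹  sig = (2; —)
  P = {3,4}:  v_{3} + v_{4} = v_{8} + v_{9}  ⟹  sig = (2; 1,1)
  P = {4,5}:  v_{4} + v_{5} = v_{2} + v_{6} + v_{8} + v_{9}  ⟹  sig = (2; 1,1,1,1)
  P = {2,3,6}:  v_{2} + v_{3} + v_{6} = v_{5}  ⟹  sig = (3; 1)
  P = {7,8,9}:  v_{7} + v_{8} + v_{9} = v_{3}  ⟹  sig = (3; 1)
  P = {1,2,6,8,9}:  v_{1} + v_{2} + v_{6} + v_{8} + v_{9} = v_{4}  ⟹  sig = (5; 1)

Signatures (|P|; sorted positive RHS coefficients), sorted:
    |P|=2: 4 collections, coeffs (), (), (1,1), (1,1,1,1)
    |P|=3: 2 collections, coeffs (1), (1)
    |P|=5: 1 collection, coeffs (1)


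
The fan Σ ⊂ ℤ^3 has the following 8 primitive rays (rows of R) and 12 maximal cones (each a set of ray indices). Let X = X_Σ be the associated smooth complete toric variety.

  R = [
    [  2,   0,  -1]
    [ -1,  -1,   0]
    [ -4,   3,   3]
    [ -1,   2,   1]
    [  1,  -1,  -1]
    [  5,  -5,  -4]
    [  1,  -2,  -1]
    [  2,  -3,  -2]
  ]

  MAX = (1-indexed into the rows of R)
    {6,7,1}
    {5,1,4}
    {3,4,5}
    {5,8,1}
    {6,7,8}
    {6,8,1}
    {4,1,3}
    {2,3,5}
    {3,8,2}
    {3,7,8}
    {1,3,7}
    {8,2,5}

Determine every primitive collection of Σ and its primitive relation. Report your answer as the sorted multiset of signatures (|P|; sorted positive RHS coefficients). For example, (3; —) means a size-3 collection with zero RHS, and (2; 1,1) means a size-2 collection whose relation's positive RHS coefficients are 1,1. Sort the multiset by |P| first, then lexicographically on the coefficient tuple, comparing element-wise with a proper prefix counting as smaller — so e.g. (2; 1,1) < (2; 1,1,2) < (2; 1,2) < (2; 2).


The 14 primitive collections of Σ (r=8, n=3):

  {4,7}:  v_{4} + v_{7} = 0  so sig = (2; —)
  {1,2}:  v_{1} + v_{2} = v_{5}  so sig = (2; 1)
  {3,6}:  v_{3} + v_{6} = v_{7}  so sig = (2; 1)
  {4,8}:  v_{4} + v_{8} = v_{5}  so sig = (2; 1)
  {5,7}:  v_{5} + v_{7} = v_{8}  so sig = (2; 1)
  {4,6}:  v_{4} + v_{6} = v_{1} + v_{8}  so sig = (2; 1,1)
  {2,4}:  v_{2} + v_{4} = v_{3} + 2·v_{5}  so sig = (2; 1,2)
  {2,7}:  v_{2} + v_{7} = v_{3} + 2·v_{8}  so sig = (2; 1,2)
  {5,6}:  v_{5} + v_{6} = v_{1} + 2·v_{8}  so sig = (2; 1,2)
  {2,6}:  v_{2} + v_{6} = 2·v_{8}  so sig = (2; 2)
  {1,3,8}:  v_{1} + v_{3} + v_{8} = 0  so sig = (3; —)
  {1,3,5}:  v_{1} + v_{3} + v_{5} = v_{4}  so sig = (3; 1)
  {1,7,8}:  v_{1} + v_{7} + v_{8} = v_{6}  so sig = (3; 1)
  {3,5,8}:  v_{3} + v_{5} + v_{8} = v_{2}  so sig = (3; 1)

so the primitive-relation signature multiset is
[(2; —), (2; 1), (2; 1), (2; 1), (2; 1), (2; 1,1), (2; 1,2), (2; 1,2), (2; 1,2), (2; 2), (3; —), (3; 1), (3; 1), (3; 1)]


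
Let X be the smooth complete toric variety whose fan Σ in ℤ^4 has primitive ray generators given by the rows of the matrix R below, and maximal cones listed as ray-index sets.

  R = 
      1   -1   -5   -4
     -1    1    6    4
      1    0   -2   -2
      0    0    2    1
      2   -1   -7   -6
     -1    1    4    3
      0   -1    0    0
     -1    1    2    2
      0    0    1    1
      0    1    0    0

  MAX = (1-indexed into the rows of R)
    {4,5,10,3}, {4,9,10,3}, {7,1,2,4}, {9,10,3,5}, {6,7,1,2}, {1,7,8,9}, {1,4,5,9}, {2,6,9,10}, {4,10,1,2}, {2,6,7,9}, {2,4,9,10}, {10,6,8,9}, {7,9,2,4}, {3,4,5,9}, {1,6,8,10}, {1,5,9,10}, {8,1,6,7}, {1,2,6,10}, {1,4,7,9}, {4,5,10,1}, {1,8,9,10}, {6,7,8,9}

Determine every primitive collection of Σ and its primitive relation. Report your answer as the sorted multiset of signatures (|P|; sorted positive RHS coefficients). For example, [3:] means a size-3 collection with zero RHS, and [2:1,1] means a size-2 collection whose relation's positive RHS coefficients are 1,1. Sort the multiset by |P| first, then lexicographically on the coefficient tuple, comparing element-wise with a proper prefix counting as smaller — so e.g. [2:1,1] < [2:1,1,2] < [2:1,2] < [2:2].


Minimal non-faces — 17 found among 10 rays, 22 max cones:

  P={7,10}:  v_{7} + v_{10} = 0  ⟹  sig = [2:]
  P={1,3}:  v_{1} + v_{3} = v_{5}  ⟹  sig = [2:1]
  P={3,8}:  v_{3} + v_{8} = v_{10}  ⟹  sig = [2:1]
  P={4,6}:  v_{4} + v_{6} = v_{2}  ⟹  sig = [2:1]
  P={4,8}:  v_{4} + v_{8} = v_{6}  ⟹  sig = [2:1]
  P={3,6}:  v_{3} + v_{6} = v_{4} + v_{10}  ⟹  sig = [2:1,1]
  P={5,8}:  v_{5} + v_{8} = v_{1} + v_{10}  ⟹  sig = [2:1,1]
  P={3,7}:  v_{3} + v_{7} = v_{1} + v_{4} + v_{9}  ⟹  sig = [2:1,1,1]
  P={5,6}:  v_{5} + v_{6} = v_{1} + v_{4} + v_{10}  ⟹  sig = [2:1,1,1]
  P={2,5}:  v_{2} + v_{5} = v_{1} + 2·v_{4} + v_{10}  ⟹  sig = [2:1,1,2]
  P={5,7}:  v_{5} + v_{7} = 2·v_{1} + v_{4} + v_{9}  ⟹  sig = [2:1,1,2]
  P={2,3}:  v_{2} + v_{3} = 2·v_{4} + v_{10}  ⟹  sig = [2:1,2]
  P={2,8}:  v_{2} + v_{8} = 2·v_{6}  ⟹  sig = [2:2]
  P={1,6,9}:  v_{1} + v_{6} + v_{9} = 0  ⟹  sig = [3:]
  P={1,2,9}:  v_{1} + v_{2} + v_{9} = v_{4}  ⟹  sig = [3:1]
  P={1,4,9,10}:  v_{1} + v_{4} + v_{9} + v_{10} = v_{3}  ⟹  sig = [4:1]
  P={4,5,9,10}:  v_{4} + v_{5} + v_{9} + v_{10} = 2·v_{3}  ⟹  sig = [4:2]

Signatures (|P|; sorted positive RHS coefficients), sorted:
[[2:], [2:1], [2:1], [2:1], [2:1], [2:1,1], [2:1,1], [2:1,1,1], [2:1,1,1], [2:1,1,2], [2:1,1,2], [2:1,2], [2:2], [3:], [3:1], [4:1], [4:2]]


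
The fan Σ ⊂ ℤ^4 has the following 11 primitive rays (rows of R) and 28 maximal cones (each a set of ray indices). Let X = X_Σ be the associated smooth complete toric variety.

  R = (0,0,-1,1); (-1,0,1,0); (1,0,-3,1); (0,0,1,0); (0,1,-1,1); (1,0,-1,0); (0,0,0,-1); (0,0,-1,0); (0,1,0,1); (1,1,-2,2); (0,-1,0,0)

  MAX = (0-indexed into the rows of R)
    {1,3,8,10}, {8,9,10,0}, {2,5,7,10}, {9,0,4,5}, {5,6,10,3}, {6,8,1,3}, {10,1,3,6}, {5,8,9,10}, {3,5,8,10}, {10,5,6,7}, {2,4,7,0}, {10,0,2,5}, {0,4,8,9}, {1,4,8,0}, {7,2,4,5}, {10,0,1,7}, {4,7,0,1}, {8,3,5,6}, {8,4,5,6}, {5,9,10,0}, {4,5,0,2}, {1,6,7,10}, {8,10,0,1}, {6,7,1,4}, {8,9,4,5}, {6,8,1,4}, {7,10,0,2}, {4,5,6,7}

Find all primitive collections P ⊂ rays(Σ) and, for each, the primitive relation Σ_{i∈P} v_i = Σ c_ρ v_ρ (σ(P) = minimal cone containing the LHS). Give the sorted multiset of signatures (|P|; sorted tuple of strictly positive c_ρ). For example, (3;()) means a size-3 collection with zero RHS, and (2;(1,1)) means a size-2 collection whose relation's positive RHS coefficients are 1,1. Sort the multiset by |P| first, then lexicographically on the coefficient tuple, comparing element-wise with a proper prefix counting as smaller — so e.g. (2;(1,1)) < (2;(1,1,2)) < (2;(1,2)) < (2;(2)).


|primitive collections| = 19. Relations:

  {1,5}:  v_{1} + v_{5} = 0 — sig = (2;())
  {3,7}:  v_{3} + v_{7} = 0 — sig = (2;())
  {0,6}:  v_{0} + v_{6} = v_{7} — sig = (2;(1))
  {3,4}:  v_{3} + v_{4} = v_{8} — sig = (2;(1))
  {4,10}:  v_{4} + v_{10} = v_{0} — sig = (2;(1))
  {7,8}:  v_{7} + v_{8} = v_{4} — sig = (2;(1))
  {0,3}:  v_{0} + v_{3} = v_{8} + v_{10} — sig = (2;(1,1))
  {1,2}:  v_{1} + v_{2} = v_{0} + v_{7} — sig = (2;(1,1))
  {1,9}:  v_{1} + v_{9} = v_{0} + v_{8} — sig = (2;(1,1))
  {2,3}:  v_{2} + v_{3} = v_{0} + v_{5} — sig = (2;(1,1))
  {6,9}:  v_{6} + v_{9} = v_{4} + v_{5} — sig = (2;(1,1))
  {2,8}:  v_{2} + v_{8} = v_{0} + v_{4} + v_{5} — sig = (2;(1,1,1))
  {7,9}:  v_{7} + v_{9} = v_{0} + v_{4} + v_{5} — sig = (2;(1,1,1))
  {3,9}:  v_{3} + v_{9} = v_{5} + 2·v_{8} + v_{10} — sig = (2;(1,1,2))
  {2,6}:  v_{2} + v_{6} = v_{5} + 2·v_{7} — sig = (2;(1,2))
  {2,9}:  v_{2} + v_{9} = 2·v_{0} + v_{4} + 2·v_{5} — sig = (2;(1,2,2))
  {6,8,10}:  v_{6} + v_{8} + v_{10} = 0 — sig = (3;())
  {0,5,7}:  v_{0} + v_{5} + v_{7} = v_{2} — sig = (3;(1))
  {0,5,8}:  v_{0} + v_{5} + v_{8} = v_{9} — sig = (3;(1))

so the primitive-relation signature multiset is
    |P|=2: 16 collections, coeffs (), (), (1), (1), (1), (1), (1,1), (1,1), (1,1), (1,1), (1,1), (1,1,1), (1,1,1), (1,1,2), (1,2), (1,2,2)
    |P|=3: 3 collections, coeffs (), (1), (1)


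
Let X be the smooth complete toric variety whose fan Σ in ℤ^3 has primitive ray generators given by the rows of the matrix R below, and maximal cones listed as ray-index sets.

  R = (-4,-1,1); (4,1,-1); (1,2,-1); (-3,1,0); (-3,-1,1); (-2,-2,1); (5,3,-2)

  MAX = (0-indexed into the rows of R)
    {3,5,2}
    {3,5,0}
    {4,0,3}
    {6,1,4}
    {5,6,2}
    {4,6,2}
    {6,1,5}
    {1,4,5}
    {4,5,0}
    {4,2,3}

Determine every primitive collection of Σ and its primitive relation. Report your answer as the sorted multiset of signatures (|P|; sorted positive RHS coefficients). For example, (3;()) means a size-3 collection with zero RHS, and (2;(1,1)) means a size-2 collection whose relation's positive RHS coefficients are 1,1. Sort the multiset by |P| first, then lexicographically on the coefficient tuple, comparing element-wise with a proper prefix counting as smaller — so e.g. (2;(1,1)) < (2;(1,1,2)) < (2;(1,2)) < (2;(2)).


|primitive collections| = 9. Relations:

  {0,1}:  v_{0} + v_{1} = 0  so sig = (2;())
  {0,2}:  v_{0} + v_{2} = v_{3}  so sig = (2;(1))
  {0,6}:  v_{0} + v_{6} = v_{2}  so sig = (2;(1))
  {1,2}:  v_{1} + v_{2} = v_{6}  so sig = (2;(1))
  {1,3}:  v_{1} + v_{3} = v_{2}  so sig = (2;(1))
  {3,6}:  v_{3} + v_{6} = 2·v_{2}  so sig = (2;(2))
  {4,5,6}:  v_{4} + v_{5} + v_{6} = 0  so sig = (3;())
  {2,4,5}:  v_{2} + v_{4} + v_{5} = v_{0}  so sig = (3;(1))
  {3,4,5}:  v_{3} + v_{4} + v_{5} = 2·v_{0}  so sig = (3;(2))

so the primitive-relation signature multiset is
    |P|=2: 6 collections, coeffs (), (1), (1), (1), (1), (2)
    |P|=3: 3 collections, coeffs (), (1), (2)


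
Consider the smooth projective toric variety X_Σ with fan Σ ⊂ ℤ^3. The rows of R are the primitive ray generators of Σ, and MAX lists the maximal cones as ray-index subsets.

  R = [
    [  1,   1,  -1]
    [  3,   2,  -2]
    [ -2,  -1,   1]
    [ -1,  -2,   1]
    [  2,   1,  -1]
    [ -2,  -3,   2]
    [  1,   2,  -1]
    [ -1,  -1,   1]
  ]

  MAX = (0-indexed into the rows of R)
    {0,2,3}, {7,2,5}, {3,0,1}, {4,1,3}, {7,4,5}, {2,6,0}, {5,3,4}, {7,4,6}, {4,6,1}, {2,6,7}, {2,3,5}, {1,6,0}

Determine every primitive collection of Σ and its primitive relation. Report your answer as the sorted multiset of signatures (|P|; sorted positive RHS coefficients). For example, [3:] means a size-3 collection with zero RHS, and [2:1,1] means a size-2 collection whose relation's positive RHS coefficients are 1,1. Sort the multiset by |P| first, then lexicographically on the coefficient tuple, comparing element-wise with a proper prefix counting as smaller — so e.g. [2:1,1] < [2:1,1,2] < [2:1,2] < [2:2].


Minimal non-faces — 10 found among 8 rays, 12 max cones:

  {0,7}:  v_{0} + v_{7} = 0  ⇒ sig = [2:]
  {2,4}:  v_{2} + v_{4} = 0  ⇒ sig = [2:]
  {3,6}:  v_{3} + v_{6} = 0  ⇒ sig = [2:]
  {0,4}:  v_{0} + v_{4} = v_{1}  ⇒ sig = [2:1]
  {0,5}:  v_{0} + v_{5} = v_{3}  ⇒ sig = [2:1]
  {1,2}:  v_{1} + v_{2} = v_{0}  ⇒ sig = [2:1]
  {1,7}:  v_{1} + v_{7} = v_{4}  ⇒ sig = [2:1]
  {3,7}:  v_{3} + v_{7} = v_{5}  ⇒ sig = [2:1]
  {5,6}:  v_{5} + v_{6} = v_{7}  ⇒ sig = [2:1]
  {1,5}:  v_{1} + v_{5} = v_{3} + v_{4}  ⇒ sig = [2:1,1]

so the primitive-relation signature multiset is
[[2:], [2:], [2:], [2:1], [2:1], [2:1], [2:1], [2:1], [2:1], [2:1,1]]


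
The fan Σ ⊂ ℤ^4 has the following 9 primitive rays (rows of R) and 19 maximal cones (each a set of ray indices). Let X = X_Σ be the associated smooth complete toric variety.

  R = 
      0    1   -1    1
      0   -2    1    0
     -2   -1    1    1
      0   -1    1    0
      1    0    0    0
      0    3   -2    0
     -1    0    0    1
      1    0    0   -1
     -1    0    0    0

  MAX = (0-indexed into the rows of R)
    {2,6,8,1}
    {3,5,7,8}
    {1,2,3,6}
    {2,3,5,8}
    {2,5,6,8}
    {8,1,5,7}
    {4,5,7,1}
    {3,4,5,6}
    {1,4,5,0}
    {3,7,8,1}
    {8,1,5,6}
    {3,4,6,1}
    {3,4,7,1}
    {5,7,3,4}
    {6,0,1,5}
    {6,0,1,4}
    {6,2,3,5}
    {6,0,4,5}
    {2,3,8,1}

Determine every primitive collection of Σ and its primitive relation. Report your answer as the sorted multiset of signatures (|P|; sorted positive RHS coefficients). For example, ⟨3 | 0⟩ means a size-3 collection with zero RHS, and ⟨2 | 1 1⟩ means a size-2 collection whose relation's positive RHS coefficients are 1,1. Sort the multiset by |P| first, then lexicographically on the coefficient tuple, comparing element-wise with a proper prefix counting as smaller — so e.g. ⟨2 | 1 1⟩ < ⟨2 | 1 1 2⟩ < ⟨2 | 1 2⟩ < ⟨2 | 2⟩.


Minimal non-faces — 12 found among 9 rays, 19 max cones:

  {4,8}:  v_{4} + v_{8} = 0  →  sig = ⟨2 | 0⟩
  {6,7}:  v_{6} + v_{7} = 0  →  sig = ⟨2 | 0⟩
  {0,3}:  v_{0} + v_{3} = v_{4} + v_{6}  →  sig = ⟨2 | 1 1⟩
  {2,4}:  v_{2} + v_{4} = v_{3} + v_{6}  →  sig = ⟨2 | 1 1⟩
  {2,7}:  v_{2} + v_{7} = v_{3} + v_{8}  →  sig = ⟨2 | 1 1⟩
  {0,7}:  v_{0} + v_{7} = v_{1} + v_{4} + v_{5}  →  sig = ⟨2 | 1 1 1⟩
  {0,8}:  v_{0} + v_{8} = v_{1} + v_{5} + v_{6}  →  sig = ⟨2 | 1 1 1⟩
  {0,2}:  v_{0} + v_{2} = 2·v_{6}  →  sig = ⟨2 | 2⟩
  {1,3,5}:  v_{1} + v_{3} + v_{5} = 0  →  sig = ⟨3 | 0⟩
  {3,6,8}:  v_{3} + v_{6} + v_{8} = v_{2}  →  sig = ⟨3 | 1⟩
  {1,2,5}:  v_{1} + v_{2} + v_{5} = v_{6} + v_{8}  →  sig = ⟨3 | 1 1⟩
  {1,4,5,6}:  v_{1} + v_{4} + v_{5} + v_{6} = v_{0}  →  sig = ⟨4 | 1⟩

so the primitive-relation signature multiset is
[⟨2 | 0⟩, ⟨2 | 0⟩, ⟨2 | 1 1⟩, ⟨2 | 1 1⟩, ⟨2 | 1 1⟩, ⟨2 | 1 1 1⟩, ⟨2 | 1 1 1⟩, ⟨2 | 2⟩, ⟨3 | 0⟩, ⟨3 | 1⟩, ⟨3 | 1 1⟩, ⟨4 | 1⟩]


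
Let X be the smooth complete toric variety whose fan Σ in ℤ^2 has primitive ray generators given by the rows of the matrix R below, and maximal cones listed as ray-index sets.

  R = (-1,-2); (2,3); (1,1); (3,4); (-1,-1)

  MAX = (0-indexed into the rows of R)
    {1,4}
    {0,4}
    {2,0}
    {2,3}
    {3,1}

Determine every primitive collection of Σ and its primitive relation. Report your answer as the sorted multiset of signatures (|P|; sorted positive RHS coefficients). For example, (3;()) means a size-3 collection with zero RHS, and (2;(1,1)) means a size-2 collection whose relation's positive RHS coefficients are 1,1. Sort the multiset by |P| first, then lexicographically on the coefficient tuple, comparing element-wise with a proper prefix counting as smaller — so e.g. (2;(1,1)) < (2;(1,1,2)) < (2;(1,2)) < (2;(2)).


5 minimal non-faces of Δ(Σ) (on 5 rays):

  P={2,4}:  v_{2} + v_{4} = 0 — sig = (2;())
  P={0,1}:  v_{0} + v_{1} = v_{2} — sig = (2;(1))
  P={1,2}:  v_{1} + v_{2} = v_{3} — sig = (2;(1))
  P={3,4}:  v_{3} + v_{4} = v_{1} — sig = (2;(1))
  P={0,3}:  v_{0} + v_{3} = 2·v_{2} — sig = (2;(2))

Signatures (|P|; sorted positive RHS coefficients), sorted:
[(2;()), (2;(1)), (2;(1)), (2;(1)), (2;(2))]


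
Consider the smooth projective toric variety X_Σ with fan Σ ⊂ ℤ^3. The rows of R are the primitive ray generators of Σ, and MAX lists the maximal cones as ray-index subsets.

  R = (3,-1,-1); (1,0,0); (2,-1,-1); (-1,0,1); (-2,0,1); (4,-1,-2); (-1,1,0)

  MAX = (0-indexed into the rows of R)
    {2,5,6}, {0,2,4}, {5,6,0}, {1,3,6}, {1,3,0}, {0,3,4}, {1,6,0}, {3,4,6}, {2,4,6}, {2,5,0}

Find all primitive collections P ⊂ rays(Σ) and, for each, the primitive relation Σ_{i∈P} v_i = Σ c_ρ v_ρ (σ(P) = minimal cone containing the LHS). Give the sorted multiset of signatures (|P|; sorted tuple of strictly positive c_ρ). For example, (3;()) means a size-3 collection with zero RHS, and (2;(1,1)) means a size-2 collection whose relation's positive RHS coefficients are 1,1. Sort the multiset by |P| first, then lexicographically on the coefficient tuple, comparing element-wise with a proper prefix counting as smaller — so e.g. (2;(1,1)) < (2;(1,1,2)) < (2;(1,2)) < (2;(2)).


9 collections generate NE(X_Σ); each relation:

  {1,2}:  v_{1} + v_{2} = v_{0}  so sig = (2;(1))
  {1,4}:  v_{1} + v_{4} = v_{3}  so sig = (2;(1))
  {3,5}:  v_{3} + v_{5} = v_{0}  so sig = (2;(1))
  {4,5}:  v_{4} + v_{5} = v_{2}  so sig = (2;(1))
  {2,3}:  v_{2} + v_{3} = v_{0} + v_{4}  so sig = (2;(1,1))
  {1,5}:  v_{1} + v_{5} = 2·v_{0} + v_{6}  so sig = (2;(1,2))
  {0,4,6}:  v_{0} + v_{4} + v_{6} = 0  so sig = (3;())
  {0,2,6}:  v_{0} + v_{2} + v_{6} = v_{5}  so sig = (3;(1))
  {0,3,6}:  v_{0} + v_{3} + v_{6} = v_{1}  so sig = (3;(1))

Hence PRS(X_Σ) =
[(2;(1)), (2;(1)), (2;(1)), (2;(1)), (2;(1,1)), (2;(1,2)), (3;()), (3;(1)), (3;(1))]
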